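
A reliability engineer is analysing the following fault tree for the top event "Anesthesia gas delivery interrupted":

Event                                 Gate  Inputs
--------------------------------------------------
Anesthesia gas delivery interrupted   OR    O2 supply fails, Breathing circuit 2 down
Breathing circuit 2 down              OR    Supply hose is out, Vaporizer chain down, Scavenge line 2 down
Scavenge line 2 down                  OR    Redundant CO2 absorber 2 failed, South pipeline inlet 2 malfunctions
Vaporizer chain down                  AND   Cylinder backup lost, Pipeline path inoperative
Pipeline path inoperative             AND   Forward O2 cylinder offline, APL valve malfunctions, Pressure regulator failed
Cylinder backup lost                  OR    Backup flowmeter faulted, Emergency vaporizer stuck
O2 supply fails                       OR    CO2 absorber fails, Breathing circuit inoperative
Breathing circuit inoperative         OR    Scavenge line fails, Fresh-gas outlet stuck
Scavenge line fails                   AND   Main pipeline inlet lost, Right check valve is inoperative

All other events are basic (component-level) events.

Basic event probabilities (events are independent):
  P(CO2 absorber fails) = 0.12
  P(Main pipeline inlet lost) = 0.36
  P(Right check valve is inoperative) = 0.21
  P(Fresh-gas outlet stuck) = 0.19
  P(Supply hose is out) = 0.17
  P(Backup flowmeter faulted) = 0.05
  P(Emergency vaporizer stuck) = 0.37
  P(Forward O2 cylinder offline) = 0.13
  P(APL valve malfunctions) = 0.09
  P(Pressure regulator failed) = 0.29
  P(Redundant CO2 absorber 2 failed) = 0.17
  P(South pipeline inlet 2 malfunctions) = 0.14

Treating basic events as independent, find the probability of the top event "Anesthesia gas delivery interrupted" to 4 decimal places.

0.6102

P(Scavenge line fails) [AND] = 0.36 × 0.21 = 0.075600
P(Breathing circuit inoperative) [OR] = 1 − (1−0.075600) × (1−0.19) = 0.251236
P(O2 supply fails) [OR] = 1 − (1−0.12) × (1−0.251236) = 0.341088
P(Cylinder backup lost) [OR] = 1 − (1−0.05) × (1−0.37) = 0.401500
P(Pipeline path inoperative) [AND] = 0.13 × 0.09 × 0.29 = 0.003393
P(Vaporizer chain down) [AND] = 0.401500 × 0.003393 = 0.001362
P(Scavenge line 2 down) [OR] = 1 − (1−0.17) × (1−0.14) = 0.286200
P(Breathing circuit 2 down) [OR] = 1 − (1−0.17) × (1−0.001362) × (1−0.286200) = 0.408353
P(Anesthesia gas delivery interrupted) [OR] = 1 − (1−0.341088) × (1−0.408353) = 0.610157
Rounded to 4 decimal places: P(Anesthesia gas delivery interrupted) ≈ 0.6102.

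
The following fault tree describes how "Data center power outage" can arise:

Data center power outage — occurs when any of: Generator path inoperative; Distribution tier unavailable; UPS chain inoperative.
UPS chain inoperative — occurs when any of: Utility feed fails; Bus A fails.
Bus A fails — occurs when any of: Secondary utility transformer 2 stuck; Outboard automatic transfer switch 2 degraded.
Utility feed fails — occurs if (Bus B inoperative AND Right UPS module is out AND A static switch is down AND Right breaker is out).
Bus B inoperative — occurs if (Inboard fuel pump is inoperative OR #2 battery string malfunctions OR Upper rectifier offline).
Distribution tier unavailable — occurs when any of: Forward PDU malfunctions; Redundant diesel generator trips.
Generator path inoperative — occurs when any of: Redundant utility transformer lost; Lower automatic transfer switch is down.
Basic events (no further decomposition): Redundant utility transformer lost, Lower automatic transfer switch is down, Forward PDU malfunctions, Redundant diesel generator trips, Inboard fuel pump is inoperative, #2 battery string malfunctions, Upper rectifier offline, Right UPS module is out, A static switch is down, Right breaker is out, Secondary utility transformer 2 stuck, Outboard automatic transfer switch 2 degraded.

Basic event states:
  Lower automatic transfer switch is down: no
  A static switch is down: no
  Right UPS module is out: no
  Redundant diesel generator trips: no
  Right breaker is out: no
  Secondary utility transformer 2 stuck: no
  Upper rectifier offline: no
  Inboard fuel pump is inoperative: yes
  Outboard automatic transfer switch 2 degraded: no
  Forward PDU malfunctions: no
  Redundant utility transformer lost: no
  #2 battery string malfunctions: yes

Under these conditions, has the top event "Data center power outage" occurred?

No

Generator path inoperative [OR]: Redundant utility transformer lost=not, Lower automatic transfer switch is down=not → no input occurs → does not occur.
Distribution tier unavailable [OR]: Forward PDU malfunctions=not, Redundant diesel generator trips=not → no input occurs → does not occur.
Bus B inoperative [OR]: Inboard fuel pump is inoperative=occurs, #2 battery string malfunctions=occurs, Upper rectifier offline=not → at least one input occurs → occurs.
Utility feed fails [AND]: Bus B inoperative=occurs, Right UPS module is out=not, A static switch is down=not, Right breaker is out=not → not all inputs occur → does not occur.
Bus A fails [OR]: Secondary utility transformer 2 stuck=not, Outboard automatic transfer switch 2 degraded=not → no input occurs → does not occur.
UPS chain inoperative [OR]: Utility feed fails=not, Bus A fails=not → no input occurs → does not occur.
Data center power outage [OR]: Generator path inoperative=not, Distribution tier unavailable=not, UPS chain inoperative=not → no input occurs → does not occur.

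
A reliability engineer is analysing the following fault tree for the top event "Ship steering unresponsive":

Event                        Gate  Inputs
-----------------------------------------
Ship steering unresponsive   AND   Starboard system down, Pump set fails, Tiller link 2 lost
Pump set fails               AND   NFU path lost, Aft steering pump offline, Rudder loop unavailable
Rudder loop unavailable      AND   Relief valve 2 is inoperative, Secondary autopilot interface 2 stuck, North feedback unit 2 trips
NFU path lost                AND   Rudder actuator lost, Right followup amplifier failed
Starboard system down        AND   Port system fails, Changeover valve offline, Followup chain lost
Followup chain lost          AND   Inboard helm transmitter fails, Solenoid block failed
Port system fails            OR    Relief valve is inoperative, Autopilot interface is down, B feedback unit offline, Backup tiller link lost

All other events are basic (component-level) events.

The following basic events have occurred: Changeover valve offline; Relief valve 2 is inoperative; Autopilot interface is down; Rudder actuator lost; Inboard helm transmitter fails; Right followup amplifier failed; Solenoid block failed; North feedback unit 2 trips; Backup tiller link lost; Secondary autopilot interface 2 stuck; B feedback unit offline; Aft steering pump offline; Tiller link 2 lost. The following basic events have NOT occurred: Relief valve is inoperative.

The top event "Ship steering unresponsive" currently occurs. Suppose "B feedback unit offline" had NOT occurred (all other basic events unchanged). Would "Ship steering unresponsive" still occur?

Yes

Counterfactual: set "B feedback unit offline" to not occurred.
Port system fails [OR]: Relief valve is inoperative=not, Autopilot interface is down=occurs, B feedback unit offline=not, Backup tiller link lost=occurs → at least one input occurs → occurs.
Followup chain lost [AND]: Inboard helm transmitter fails=occurs, Solenoid block failed=occurs → all inputs occur → occurs.
Starboard system down [AND]: Port system fails=occurs, Changeover valve offline=occurs, Followup chain lost=occurs → all inputs occur → occurs.
NFU path lost [AND]: Rudder actuator lost=occurs, Right followup amplifier failed=occurs → all inputs occur → occurs.
Rudder loop unavailable [AND]: Relief valve 2 is inoperative=occurs, Secondary autopilot interface 2 stuck=occurs, North feedback unit 2 trips=occurs → all inputs occur → occurs.
Pump set fails [AND]: NFU path lost=occurs, Aft steering pump offline=occurs, Rudder loop unavailable=occurs → all inputs occur → occurs.
Ship steering unresponsive [AND]: Starboard system down=occurs, Pump set fails=occurs, Tiller link 2 lost=occurs → all inputs occur → occurs.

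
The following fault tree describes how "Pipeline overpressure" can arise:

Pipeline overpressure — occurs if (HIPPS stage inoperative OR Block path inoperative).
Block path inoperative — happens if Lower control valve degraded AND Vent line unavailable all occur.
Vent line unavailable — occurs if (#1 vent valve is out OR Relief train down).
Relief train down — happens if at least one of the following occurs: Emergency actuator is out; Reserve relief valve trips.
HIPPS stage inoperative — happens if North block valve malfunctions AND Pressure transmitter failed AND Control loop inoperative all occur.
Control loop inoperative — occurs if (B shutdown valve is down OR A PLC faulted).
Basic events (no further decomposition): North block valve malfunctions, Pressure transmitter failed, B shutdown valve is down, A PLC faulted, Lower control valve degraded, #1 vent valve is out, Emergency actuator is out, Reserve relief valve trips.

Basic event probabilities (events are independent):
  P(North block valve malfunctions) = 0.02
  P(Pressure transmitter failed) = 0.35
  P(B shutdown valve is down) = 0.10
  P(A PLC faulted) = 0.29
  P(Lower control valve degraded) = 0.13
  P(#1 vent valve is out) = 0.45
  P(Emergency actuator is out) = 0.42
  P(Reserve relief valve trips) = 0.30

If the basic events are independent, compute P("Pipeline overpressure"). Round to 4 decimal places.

0.1032

P(Control loop inoperative) [OR] = 1 − (1−0.10) × (1−0.29) = 0.361000
P(HIPPS stage inoperative) [AND] = 0.02 × 0.35 × 0.361000 = 0.002527
P(Relief train down) [OR] = 1 − (1−0.42) × (1−0.30) = 0.594000
P(Vent line unavailable) [OR] = 1 − (1−0.45) × (1−0.594000) = 0.776700
P(Block path inoperative) [AND] = 0.13 × 0.776700 = 0.100971
P(Pipeline overpressure) [OR] = 1 − (1−0.002527) × (1−0.100971) = 0.103243
Rounded to 4 decimal places: P(Pipeline overpressure) ≈ 0.1032.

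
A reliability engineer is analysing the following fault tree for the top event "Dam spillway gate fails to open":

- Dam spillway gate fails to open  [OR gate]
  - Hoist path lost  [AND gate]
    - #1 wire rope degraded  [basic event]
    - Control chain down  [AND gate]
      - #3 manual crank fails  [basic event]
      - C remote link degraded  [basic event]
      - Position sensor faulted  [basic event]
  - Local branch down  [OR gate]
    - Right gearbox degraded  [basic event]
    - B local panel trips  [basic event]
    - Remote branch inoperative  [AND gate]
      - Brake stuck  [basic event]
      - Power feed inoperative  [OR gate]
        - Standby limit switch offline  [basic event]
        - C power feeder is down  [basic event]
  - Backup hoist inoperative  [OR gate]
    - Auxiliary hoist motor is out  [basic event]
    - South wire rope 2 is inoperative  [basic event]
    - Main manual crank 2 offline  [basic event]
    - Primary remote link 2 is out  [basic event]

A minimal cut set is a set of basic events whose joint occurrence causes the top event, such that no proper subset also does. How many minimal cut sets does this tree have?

9

Control chain down [AND]: one cut set from each child combined → 1 × 1 × 1 = 1 cut set(s).
Hoist path lost [AND]: one cut set from each child combined → 1 × 1 = 1 cut set(s).
Power feed inoperative [OR]: union of children's cut sets → 2 cut set(s).
Remote branch inoperative [AND]: one cut set from each child combined → 1 × 2 = 2 cut set(s).
Local branch down [OR]: union of children's cut sets → 4 cut set(s).
Backup hoist inoperative [OR]: union of children's cut sets → 4 cut set(s).
Dam spillway gate fails to open [OR]: union of children's cut sets → 9 cut set(s).
Minimal cut sets: {#1 wire rope degraded, #3 manual crank fails, C remote link degraded, Position sensor faulted}; {Right gearbox degraded}; {B local panel trips}; {Brake stuck, Standby limit switch offline}; {Brake stuck, C power feeder is down}; {Auxiliary hoist motor is out}; {South wire rope 2 is inoperative}; {Main manual crank 2 offline}; {Primary remote link 2 is out}.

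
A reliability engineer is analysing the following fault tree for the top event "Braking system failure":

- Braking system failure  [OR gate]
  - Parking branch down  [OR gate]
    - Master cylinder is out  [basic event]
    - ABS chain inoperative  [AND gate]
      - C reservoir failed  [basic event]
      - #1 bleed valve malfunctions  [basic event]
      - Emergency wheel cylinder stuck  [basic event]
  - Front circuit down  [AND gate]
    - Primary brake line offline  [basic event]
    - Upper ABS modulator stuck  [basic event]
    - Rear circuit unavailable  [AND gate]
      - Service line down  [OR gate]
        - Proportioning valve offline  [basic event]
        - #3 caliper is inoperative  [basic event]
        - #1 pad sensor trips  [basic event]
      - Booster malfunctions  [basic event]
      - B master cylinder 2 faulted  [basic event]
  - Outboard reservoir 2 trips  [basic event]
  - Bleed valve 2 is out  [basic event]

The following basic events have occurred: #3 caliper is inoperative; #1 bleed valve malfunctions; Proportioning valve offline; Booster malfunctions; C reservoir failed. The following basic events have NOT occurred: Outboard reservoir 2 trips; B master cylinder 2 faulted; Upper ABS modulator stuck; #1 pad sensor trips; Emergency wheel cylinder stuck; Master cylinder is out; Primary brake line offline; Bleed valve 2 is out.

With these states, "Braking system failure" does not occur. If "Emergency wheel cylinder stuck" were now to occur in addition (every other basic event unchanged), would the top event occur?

Counterfactual: set "Emergency wheel cylinder stuck" to occurred.
ABS chain inoperative [AND]: C reservoir failed=occurs, #1 bleed valve malfunctions=occurs, Emergency wheel cylinder stuck=occurs → all inputs occur → occurs.
Parking branch down [OR]: Master cylinder is out=not, ABS chain inoperative=occurs → at least one input occurs → occurs.
Service line down [OR]: Proportioning valve offline=occurs, #3 caliper is inoperative=occurs, #1 pad sensor trips=not → at least one input occurs → occurs.
Rear circuit unavailable [AND]: Service line down=occurs, Booster malfunctions=occurs, B master cylinder 2 faulted=not → not all inputs occur → does not occur.
Front circuit down [AND]: Primary brake line offline=not, Upper ABS modulator stuck=not, Rear circuit unavailable=not → not all inputs occur → does not occur.
Braking system failure [OR]: Parking branch down=occurs, Front circuit down=not, Outboard reservoir 2 trips=not, Bleed valve 2 is out=not → at least one input occurs → occurs.

Yes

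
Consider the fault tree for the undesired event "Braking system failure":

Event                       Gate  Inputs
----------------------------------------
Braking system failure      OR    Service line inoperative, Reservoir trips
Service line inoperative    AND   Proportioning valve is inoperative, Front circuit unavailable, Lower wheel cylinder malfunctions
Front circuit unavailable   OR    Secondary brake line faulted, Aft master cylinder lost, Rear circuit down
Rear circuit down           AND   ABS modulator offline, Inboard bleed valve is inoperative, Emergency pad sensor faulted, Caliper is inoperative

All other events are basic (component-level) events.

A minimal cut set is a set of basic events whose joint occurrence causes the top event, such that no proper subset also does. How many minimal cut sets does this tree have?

4

Rear circuit down [AND]: one cut set from each child combined → 1 × 1 × 1 × 1 = 1 cut set(s).
Front circuit unavailable [OR]: union of children's cut sets → 3 cut set(s).
Service line inoperative [AND]: one cut set from each child combined → 1 × 3 × 1 = 3 cut set(s).
Braking system failure [OR]: union of children's cut sets → 4 cut set(s).
Minimal cut sets: {Lower wheel cylinder malfunctions, Proportioning valve is inoperative, Secondary brake line faulted}; {Aft master cylinder lost, Lower wheel cylinder malfunctions, Proportioning valve is inoperative}; {ABS modulator offline, Caliper is inoperative, Emergency pad sensor faulted, Inboard bleed valve is inoperative, Lower wheel cylinder malfunctions, Proportioning valve is inoperative}; {Reservoir trips}.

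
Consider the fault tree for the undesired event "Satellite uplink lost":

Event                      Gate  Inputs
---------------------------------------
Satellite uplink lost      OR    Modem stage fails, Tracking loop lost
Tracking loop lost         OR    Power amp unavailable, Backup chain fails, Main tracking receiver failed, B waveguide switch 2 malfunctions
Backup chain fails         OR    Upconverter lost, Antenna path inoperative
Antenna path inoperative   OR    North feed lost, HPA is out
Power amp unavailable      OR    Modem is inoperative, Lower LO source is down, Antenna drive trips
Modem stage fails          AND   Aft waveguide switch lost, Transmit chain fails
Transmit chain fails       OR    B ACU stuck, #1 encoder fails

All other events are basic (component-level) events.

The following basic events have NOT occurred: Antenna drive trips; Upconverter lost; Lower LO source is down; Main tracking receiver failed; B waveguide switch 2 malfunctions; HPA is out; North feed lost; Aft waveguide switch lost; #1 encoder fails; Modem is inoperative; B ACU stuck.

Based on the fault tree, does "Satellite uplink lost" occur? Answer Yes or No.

Transmit chain fails [OR]: B ACU stuck=not, #1 encoder fails=not → no input occurs → does not occur.
Modem stage fails [AND]: Aft waveguide switch lost=not, Transmit chain fails=not → not all inputs occur → does not occur.
Power amp unavailable [OR]: Modem is inoperative=not, Lower LO source is down=not, Antenna drive trips=not → no input occurs → does not occur.
Antenna path inoperative [OR]: North feed lost=not, HPA is out=not → no input occurs → does not occur.
Backup chain fails [OR]: Upconverter lost=not, Antenna path inoperative=not → no input occurs → does not occur.
Tracking loop lost [OR]: Power amp unavailable=not, Backup chain fails=not, Main tracking receiver failed=not, B waveguide switch 2 malfunctions=not → no input occurs → does not occur.
Satellite uplink lost [OR]: Modem stage fails=not, Tracking loop lost=not → no input occurs → does not occur.

No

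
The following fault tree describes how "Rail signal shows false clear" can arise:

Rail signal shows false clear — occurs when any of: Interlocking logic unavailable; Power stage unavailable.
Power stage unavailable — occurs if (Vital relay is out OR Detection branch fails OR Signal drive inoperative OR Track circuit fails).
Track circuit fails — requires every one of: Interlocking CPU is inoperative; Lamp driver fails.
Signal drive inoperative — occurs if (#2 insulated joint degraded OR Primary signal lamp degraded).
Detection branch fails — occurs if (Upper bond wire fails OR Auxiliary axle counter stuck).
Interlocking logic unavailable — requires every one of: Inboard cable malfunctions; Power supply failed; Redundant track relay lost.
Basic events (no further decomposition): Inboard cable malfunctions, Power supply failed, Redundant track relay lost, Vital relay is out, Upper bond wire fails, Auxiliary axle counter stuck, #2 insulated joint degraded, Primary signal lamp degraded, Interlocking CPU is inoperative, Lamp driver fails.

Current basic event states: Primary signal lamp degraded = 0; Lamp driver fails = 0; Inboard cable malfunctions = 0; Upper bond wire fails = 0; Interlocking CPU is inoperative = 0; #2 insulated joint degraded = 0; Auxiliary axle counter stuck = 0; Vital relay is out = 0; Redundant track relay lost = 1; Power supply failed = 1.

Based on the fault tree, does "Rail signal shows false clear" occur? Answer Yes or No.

Interlocking logic unavailable [AND]: Inboard cable malfunctions=not, Power supply failed=occurs, Redundant track relay lost=occurs → not all inputs occur → does not occur.
Detection branch fails [OR]: Upper bond wire fails=not, Auxiliary axle counter stuck=not → no input occurs → does not occur.
Signal drive inoperative [OR]: #2 insulated joint degraded=not, Primary signal lamp degraded=not → no input occurs → does not occur.
Track circuit fails [AND]: Interlocking CPU is inoperative=not, Lamp driver fails=not → not all inputs occur → does not occur.
Power stage unavailable [OR]: Vital relay is out=not, Detection branch fails=not, Signal drive inoperative=not, Track circuit fails=not → no input occurs → does not occur.
Rail signal shows false clear [OR]: Interlocking logic unavailable=not, Power stage unavailable=not → no input occurs → does not occur.

No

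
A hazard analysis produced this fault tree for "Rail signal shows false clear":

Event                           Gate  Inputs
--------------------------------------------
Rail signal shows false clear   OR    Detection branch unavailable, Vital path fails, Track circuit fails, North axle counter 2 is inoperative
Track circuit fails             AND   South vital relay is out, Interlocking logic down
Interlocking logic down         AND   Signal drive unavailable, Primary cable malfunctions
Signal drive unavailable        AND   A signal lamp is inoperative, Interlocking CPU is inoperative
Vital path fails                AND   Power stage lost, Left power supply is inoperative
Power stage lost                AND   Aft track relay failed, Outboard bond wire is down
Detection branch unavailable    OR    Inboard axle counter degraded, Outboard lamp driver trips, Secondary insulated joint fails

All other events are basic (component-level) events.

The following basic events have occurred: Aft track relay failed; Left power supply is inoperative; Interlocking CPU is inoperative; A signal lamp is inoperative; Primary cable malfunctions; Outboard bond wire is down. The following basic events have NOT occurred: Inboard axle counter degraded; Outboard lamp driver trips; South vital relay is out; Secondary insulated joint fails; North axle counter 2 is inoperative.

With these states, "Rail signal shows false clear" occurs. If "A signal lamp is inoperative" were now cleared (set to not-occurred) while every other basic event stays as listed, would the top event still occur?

Counterfactual: set "A signal lamp is inoperative" to not occurred.
Detection branch unavailable [OR]: Inboard axle counter degraded=not, Outboard lamp driver trips=not, Secondary insulated joint fails=not → no input occurs → does not occur.
Power stage lost [AND]: Aft track relay failed=occurs, Outboard bond wire is down=occurs → all inputs occur → occurs.
Vital path fails [AND]: Power stage lost=occurs, Left power supply is inoperative=occurs → all inputs occur → occurs.
Signal drive unavailable [AND]: A signal lamp is inoperative=not, Interlocking CPU is inoperative=occurs → not all inputs occur → does not occur.
Interlocking logic down [AND]: Signal drive unavailable=not, Primary cable malfunctions=occurs → not all inputs occur → does not occur.
Track circuit fails [AND]: South vital relay is out=not, Interlocking logic down=not → not all inputs occur → does not occur.
Rail signal shows false clear [OR]: Detection branch unavailable=not, Vital path fails=occurs, Track circuit fails=not, North axle counter 2 is inoperative=not → at least one input occurs → occurs.

Yes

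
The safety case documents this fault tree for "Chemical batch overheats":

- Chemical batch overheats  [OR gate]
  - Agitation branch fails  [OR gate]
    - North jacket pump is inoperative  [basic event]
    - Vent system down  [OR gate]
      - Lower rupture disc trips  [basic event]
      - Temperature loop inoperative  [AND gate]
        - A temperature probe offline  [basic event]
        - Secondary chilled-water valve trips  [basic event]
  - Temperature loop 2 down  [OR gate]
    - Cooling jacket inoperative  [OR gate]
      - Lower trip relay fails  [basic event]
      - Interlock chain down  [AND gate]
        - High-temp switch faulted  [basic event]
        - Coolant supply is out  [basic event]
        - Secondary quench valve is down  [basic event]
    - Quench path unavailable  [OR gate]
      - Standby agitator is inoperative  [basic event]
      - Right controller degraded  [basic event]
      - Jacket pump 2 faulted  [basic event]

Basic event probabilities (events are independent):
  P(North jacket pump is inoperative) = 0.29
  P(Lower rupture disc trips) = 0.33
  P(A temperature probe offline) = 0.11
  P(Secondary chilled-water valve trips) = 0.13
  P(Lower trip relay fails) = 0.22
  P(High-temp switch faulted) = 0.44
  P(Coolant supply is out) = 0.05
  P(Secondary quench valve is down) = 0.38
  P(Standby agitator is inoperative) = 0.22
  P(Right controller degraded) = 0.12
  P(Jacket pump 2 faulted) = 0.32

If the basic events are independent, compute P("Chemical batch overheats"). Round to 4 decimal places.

P(Temperature loop inoperative) [AND] = 0.11 × 0.13 = 0.014300
P(Vent system down) [OR] = 1 − (1−0.33) × (1−0.014300) = 0.339581
P(Agitation branch fails) [OR] = 1 − (1−0.29) × (1−0.339581) = 0.531103
P(Interlock chain down) [AND] = 0.44 × 0.05 × 0.38 = 0.008360
P(Cooling jacket inoperative) [OR] = 1 − (1−0.22) × (1−0.008360) = 0.226521
P(Quench path unavailable) [OR] = 1 − (1−0.22) × (1−0.12) × (1−0.32) = 0.533248
P(Temperature loop 2 down) [OR] = 1 − (1−0.226521) × (1−0.533248) = 0.638977
P(Chemical batch overheats) [OR] = 1 − (1−0.531103) × (1−0.638977) = 0.830717
Rounded to 4 decimal places: P(Chemical batch overheats) ≈ 0.8307.

0.8307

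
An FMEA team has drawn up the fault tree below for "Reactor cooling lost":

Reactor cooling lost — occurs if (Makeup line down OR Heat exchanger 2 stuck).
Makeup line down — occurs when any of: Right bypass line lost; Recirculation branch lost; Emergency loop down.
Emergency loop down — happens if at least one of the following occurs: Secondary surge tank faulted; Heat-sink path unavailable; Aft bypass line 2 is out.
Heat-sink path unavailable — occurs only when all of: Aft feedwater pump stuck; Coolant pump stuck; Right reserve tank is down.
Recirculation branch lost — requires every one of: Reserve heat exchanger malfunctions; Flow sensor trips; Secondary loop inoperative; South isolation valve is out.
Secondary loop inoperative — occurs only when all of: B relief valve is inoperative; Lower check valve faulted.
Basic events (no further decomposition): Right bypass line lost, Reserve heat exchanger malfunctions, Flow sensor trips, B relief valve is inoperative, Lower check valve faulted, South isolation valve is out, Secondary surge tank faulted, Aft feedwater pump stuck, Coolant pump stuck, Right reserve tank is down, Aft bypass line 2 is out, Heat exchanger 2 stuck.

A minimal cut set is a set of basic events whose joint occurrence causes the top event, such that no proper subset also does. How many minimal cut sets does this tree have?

6

Secondary loop inoperative [AND]: one cut set from each child combined → 1 × 1 = 1 cut set(s).
Recirculation branch lost [AND]: one cut set from each child combined → 1 × 1 × 1 × 1 = 1 cut set(s).
Heat-sink path unavailable [AND]: one cut set from each child combined → 1 × 1 × 1 = 1 cut set(s).
Emergency loop down [OR]: union of children's cut sets → 3 cut set(s).
Makeup line down [OR]: union of children's cut sets → 5 cut set(s).
Reactor cooling lost [OR]: union of children's cut sets → 6 cut set(s).
Minimal cut sets: {Right bypass line lost}; {B relief valve is inoperative, Flow sensor trips, Lower check valve faulted, Reserve heat exchanger malfunctions, South isolation valve is out}; {Secondary surge tank faulted}; {Aft feedwater pump stuck, Coolant pump stuck, Right reserve tank is down}; {Aft bypass line 2 is out}; {Heat exchanger 2 stuck}.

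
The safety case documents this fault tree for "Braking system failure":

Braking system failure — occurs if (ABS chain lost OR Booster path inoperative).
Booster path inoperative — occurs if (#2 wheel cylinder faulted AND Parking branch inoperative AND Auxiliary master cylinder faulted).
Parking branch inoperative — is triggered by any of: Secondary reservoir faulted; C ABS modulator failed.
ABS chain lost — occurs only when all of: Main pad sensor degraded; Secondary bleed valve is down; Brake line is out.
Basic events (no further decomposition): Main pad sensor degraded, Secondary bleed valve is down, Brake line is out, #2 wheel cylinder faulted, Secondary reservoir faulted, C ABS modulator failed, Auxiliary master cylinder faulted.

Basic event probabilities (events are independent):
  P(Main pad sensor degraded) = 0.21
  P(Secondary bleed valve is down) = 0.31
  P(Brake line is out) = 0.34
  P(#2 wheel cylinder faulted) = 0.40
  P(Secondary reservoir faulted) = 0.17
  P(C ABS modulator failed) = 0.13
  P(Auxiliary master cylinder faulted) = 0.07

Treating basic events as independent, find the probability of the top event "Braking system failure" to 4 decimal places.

P(ABS chain lost) [AND] = 0.21 × 0.31 × 0.34 = 0.022134
P(Parking branch inoperative) [OR] = 1 − (1−0.17) × (1−0.13) = 0.277900
P(Booster path inoperative) [AND] = 0.40 × 0.277900 × 0.07 = 0.007781
P(Braking system failure) [OR] = 1 − (1−0.022134) × (1−0.007781) = 0.029743
Rounded to 4 decimal places: P(Braking system failure) ≈ 0.0297.

0.0297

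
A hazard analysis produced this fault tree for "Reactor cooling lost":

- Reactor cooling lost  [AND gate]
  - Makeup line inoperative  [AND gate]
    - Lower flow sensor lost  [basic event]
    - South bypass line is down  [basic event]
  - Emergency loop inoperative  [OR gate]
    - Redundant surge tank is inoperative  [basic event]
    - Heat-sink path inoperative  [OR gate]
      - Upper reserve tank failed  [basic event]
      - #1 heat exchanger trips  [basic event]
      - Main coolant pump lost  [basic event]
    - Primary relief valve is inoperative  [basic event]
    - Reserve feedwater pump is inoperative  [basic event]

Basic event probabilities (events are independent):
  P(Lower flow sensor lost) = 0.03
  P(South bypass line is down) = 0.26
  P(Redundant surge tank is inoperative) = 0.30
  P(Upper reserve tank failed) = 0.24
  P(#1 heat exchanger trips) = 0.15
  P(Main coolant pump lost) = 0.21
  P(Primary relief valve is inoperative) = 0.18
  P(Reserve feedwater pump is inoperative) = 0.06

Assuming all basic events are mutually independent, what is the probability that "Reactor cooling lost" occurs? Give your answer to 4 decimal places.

0.0057

P(Makeup line inoperative) [AND] = 0.03 × 0.26 = 0.007800
P(Heat-sink path inoperative) [OR] = 1 − (1−0.24) × (1−0.15) × (1−0.21) = 0.489660
P(Emergency loop inoperative) [OR] = 1 − (1−0.30) × (1−0.489660) × (1−0.18) × (1−0.06) = 0.724641
P(Reactor cooling lost) [AND] = 0.007800 × 0.724641 = 0.005652
Rounded to 4 decimal places: P(Reactor cooling lost) ≈ 0.0057.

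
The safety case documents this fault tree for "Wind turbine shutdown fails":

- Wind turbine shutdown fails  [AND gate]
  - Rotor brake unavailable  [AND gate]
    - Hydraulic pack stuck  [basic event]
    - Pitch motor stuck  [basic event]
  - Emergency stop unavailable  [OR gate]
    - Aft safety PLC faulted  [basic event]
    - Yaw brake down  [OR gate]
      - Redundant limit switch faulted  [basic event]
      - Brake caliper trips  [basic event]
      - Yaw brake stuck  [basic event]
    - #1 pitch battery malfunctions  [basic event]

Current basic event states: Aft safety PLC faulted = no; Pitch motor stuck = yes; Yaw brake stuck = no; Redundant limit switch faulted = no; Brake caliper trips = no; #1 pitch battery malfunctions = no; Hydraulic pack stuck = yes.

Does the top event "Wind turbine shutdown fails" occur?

No

Rotor brake unavailable [AND]: Hydraulic pack stuck=occurs, Pitch motor stuck=occurs → all inputs occur → occurs.
Yaw brake down [OR]: Redundant limit switch faulted=not, Brake caliper trips=not, Yaw brake stuck=not → no input occurs → does not occur.
Emergency stop unavailable [OR]: Aft safety PLC faulted=not, Yaw brake down=not, #1 pitch battery malfunctions=not → no input occurs → does not occur.
Wind turbine shutdown fails [AND]: Rotor brake unavailable=occurs, Emergency stop unavailable=not → not all inputs occur → does not occur.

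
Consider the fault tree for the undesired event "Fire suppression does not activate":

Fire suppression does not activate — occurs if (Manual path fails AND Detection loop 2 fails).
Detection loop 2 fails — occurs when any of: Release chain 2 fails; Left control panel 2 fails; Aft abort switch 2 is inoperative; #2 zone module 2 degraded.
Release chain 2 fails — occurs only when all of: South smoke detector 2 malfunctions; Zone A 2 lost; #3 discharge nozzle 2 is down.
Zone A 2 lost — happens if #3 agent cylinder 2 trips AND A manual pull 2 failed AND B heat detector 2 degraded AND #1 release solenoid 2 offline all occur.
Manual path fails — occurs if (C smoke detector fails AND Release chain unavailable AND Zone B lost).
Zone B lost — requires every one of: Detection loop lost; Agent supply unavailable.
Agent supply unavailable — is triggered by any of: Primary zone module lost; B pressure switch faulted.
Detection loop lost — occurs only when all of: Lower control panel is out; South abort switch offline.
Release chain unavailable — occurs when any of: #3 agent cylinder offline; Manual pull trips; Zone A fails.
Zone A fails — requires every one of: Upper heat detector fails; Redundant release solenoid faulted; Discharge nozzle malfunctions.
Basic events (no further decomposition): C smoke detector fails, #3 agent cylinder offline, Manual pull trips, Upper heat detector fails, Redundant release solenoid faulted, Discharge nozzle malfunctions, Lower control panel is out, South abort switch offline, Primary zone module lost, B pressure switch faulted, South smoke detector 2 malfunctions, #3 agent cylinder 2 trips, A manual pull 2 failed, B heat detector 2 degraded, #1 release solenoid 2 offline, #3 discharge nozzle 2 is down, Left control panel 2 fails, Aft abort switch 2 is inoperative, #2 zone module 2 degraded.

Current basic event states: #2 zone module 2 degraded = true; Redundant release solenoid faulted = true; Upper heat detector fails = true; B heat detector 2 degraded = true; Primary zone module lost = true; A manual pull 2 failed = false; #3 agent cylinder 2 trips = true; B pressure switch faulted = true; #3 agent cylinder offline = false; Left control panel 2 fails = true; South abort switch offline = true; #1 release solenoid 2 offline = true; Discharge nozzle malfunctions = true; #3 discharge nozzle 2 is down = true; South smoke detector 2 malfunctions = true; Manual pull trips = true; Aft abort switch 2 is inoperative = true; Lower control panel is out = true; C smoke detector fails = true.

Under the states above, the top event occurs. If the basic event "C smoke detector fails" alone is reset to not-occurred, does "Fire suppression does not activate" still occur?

No

Counterfactual: set "C smoke detector fails" to not occurred.
Zone A fails [AND]: Upper heat detector fails=occurs, Redundant release solenoid faulted=occurs, Discharge nozzle malfunctions=occurs → all inputs occur → occurs.
Release chain unavailable [OR]: #3 agent cylinder offline=not, Manual pull trips=occurs, Zone A fails=occurs → at least one input occurs → occurs.
Detection loop lost [AND]: Lower control panel is out=occurs, South abort switch offline=occurs → all inputs occur → occurs.
Agent supply unavailable [OR]: Primary zone module lost=occurs, B pressure switch faulted=occurs → at least one input occurs → occurs.
Zone B lost [AND]: Detection loop lost=occurs, Agent supply unavailable=occurs → all inputs occur → occurs.
Manual path fails [AND]: C smoke detector fails=not, Release chain unavailable=occurs, Zone B lost=occurs → not all inputs occur → does not occur.
Zone A 2 lost [AND]: #3 agent cylinder 2 trips=occurs, A manual pull 2 failed=not, B heat detector 2 degraded=occurs, #1 release solenoid 2 offline=occurs → not all inputs occur → does not occur.
Release chain 2 fails [AND]: South smoke detector 2 malfunctions=occurs, Zone A 2 lost=not, #3 discharge nozzle 2 is down=occurs → not all inputs occur → does not occur.
Detection loop 2 fails [OR]: Release chain 2 fails=not, Left control panel 2 fails=occurs, Aft abort switch 2 is inoperative=occurs, #2 zone module 2 degraded=occurs → at least one input occurs → occurs.
Fire suppression does not activate [AND]: Manual path fails=not, Detection loop 2 fails=occurs → not all inputs occur → does not occur.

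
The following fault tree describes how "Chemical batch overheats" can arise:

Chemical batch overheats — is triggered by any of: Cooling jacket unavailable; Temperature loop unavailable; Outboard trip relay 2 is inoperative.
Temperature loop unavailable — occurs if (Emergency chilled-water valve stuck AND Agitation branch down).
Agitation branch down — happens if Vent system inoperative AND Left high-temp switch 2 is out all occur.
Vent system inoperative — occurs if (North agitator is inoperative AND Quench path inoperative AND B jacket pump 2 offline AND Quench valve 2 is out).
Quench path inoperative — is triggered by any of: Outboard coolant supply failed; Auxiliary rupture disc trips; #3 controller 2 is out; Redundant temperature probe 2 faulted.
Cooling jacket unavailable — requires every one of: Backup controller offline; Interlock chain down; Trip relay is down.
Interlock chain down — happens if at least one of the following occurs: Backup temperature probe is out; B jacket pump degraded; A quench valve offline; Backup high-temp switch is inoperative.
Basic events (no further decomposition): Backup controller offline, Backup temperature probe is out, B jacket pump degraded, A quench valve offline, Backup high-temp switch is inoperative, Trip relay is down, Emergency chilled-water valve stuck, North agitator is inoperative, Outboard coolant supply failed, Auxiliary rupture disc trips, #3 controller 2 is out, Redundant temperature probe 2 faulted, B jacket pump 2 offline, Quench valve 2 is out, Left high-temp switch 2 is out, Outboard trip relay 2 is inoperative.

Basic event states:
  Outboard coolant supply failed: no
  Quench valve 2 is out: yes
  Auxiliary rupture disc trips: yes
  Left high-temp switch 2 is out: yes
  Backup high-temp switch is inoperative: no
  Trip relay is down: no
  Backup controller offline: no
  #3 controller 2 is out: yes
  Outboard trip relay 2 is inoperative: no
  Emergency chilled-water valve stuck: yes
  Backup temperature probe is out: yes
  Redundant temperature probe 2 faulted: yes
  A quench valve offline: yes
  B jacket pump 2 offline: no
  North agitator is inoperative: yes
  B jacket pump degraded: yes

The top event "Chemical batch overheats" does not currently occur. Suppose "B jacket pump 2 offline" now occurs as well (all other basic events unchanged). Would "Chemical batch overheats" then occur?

Yes

Counterfactual: set "B jacket pump 2 offline" to occurred.
Interlock chain down [OR]: Backup temperature probe is out=occurs, B jacket pump degraded=occurs, A quench valve offline=occurs, Backup high-temp switch is inoperative=not → at least one input occurs → occurs.
Cooling jacket unavailable [AND]: Backup controller offline=not, Interlock chain down=occurs, Trip relay is down=not → not all inputs occur → does not occur.
Quench path inoperative [OR]: Outboard coolant supply failed=not, Auxiliary rupture disc trips=occurs, #3 controller 2 is out=occurs, Redundant temperature probe 2 faulted=occurs → at least one input occurs → occurs.
Vent system inoperative [AND]: North agitator is inoperative=occurs, Quench path inoperative=occurs, B jacket pump 2 offline=occurs, Quench valve 2 is out=occurs → all inputs occur → occurs.
Agitation branch down [AND]: Vent system inoperative=occurs, Left high-temp switch 2 is out=occurs → all inputs occur → occurs.
Temperature loop unavailable [AND]: Emergency chilled-water valve stuck=occurs, Agitation branch down=occurs → all inputs occur → occurs.
Chemical batch overheats [OR]: Cooling jacket unavailable=not, Temperature loop unavailable=occurs, Outboard trip relay 2 is inoperative=not → at least one input occurs → occurs.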